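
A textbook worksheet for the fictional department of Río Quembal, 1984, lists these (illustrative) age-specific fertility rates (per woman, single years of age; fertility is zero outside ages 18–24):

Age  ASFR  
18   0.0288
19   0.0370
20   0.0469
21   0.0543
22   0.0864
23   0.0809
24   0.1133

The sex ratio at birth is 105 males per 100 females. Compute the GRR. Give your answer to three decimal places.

0.218

Proportion female at birth = 100 / (100 + 105) = 0.48780.
Sum of ASFRs = 0.0288 + 0.0370 + 0.0469 + 0.0543 + 0.0864 + 0.0809 + 0.1133 = 0.4476
TFR = 0.4476
GRR = 0.48780 × 0.4476 = 0.21834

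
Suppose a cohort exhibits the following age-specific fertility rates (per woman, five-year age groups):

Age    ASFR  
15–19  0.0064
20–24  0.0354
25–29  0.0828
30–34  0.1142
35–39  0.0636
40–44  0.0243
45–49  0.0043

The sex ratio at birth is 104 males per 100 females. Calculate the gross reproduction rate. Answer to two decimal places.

0.81

Proportion female at birth = 100 / (100 + 104) = 0.49020.
Sum of ASFRs = 0.0064 + 0.0354 + 0.0828 + 0.1142 + 0.0636 + 0.0243 + 0.0043 = 0.3310
TFR = 5 × 0.3310 = 1.655
GRR = 0.49020 × 1.655 = 0.81128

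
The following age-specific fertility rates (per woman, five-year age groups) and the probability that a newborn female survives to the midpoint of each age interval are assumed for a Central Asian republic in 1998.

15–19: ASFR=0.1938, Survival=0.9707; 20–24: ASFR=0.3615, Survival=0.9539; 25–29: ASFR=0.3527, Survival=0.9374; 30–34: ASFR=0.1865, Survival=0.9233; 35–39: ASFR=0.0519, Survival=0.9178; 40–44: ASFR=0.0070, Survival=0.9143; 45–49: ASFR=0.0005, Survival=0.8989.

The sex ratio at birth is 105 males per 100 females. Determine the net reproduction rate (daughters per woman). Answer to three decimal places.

Proportion female at birth = 100 / (100 + 105) = 0.48780.
Per-age-group product (5 × ASFR × survival probability):
  15–19: 5 × 0.1938 × 0.9707 = 0.94061
  20–24: 5 × 0.3615 × 0.9539 = 1.72417
  25–29: 5 × 0.3527 × 0.9374 = 1.65310
  30–34: 5 × 0.1865 × 0.9233 = 0.86098
  35–39: 5 × 0.0519 × 0.9178 = 0.23817
  40–44: 5 × 0.0070 × 0.9143 = 0.03200
  45–49: 5 × 0.0005 × 0.8989 = 0.00225
Sum = 5.45128
NRR = 0.48780 × 5.45128 = 2.65913
With NRR above 1 the population is above replacement fertility.

2.659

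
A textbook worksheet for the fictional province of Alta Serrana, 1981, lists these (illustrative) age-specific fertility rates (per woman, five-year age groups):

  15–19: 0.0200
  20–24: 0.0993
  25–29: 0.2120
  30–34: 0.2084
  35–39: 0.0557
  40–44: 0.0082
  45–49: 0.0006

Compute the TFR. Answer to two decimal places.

Sum of ASFRs = 0.0200 + 0.0993 + 0.2120 + 0.2084 + 0.0557 + 0.0082 + 0.0006 = 0.6042
TFR = 5 × 0.6042 = 3.021

3.02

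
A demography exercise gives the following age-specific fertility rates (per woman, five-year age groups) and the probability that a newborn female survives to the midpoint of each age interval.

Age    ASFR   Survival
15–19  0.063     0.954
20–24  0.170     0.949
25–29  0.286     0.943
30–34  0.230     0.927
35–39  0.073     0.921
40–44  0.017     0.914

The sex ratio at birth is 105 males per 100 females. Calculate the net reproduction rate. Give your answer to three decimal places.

Proportion female at birth = 100 / (100 + 105) = 0.48780.
Survival-weighted fertility by age (5·fₓ·Sₓ):
  15–19: 5 × 0.063 × 0.954 = 0.30051
  20–24: 5 × 0.170 × 0.949 = 0.80665
  25–29: 5 × 0.286 × 0.943 = 1.34849
  30–34: 5 × 0.230 × 0.927 = 1.06605
  35–39: 5 × 0.073 × 0.921 = 0.33617
  40–44: 5 × 0.017 × 0.914 = 0.07769
Sum = 3.93556
NRR = 0.48780 × 3.93556 = 1.91977

1.920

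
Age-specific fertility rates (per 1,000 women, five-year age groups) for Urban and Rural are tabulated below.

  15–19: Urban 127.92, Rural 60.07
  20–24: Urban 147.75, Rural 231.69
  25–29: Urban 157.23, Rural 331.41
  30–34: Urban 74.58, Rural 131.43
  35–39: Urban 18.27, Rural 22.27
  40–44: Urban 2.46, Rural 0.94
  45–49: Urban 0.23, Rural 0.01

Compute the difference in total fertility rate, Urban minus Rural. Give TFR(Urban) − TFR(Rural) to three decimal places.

-1.247

Urban:
  Sum of ASFRs = 127.92 + 147.75 + 157.23 + 74.58 + 18.27 + 2.46 + 0.23 = 528.44
  TFR = 5 × 528.44 / 1000 = 2.6422
Rural:
  Sum of ASFRs = 60.07 + 231.69 + 331.41 + 131.43 + 22.27 + 0.94 + 0.01 = 777.82
  TFR = 5 × 777.82 / 1000 = 3.8891
Difference = 2.6422 − 3.8891 = -1.2469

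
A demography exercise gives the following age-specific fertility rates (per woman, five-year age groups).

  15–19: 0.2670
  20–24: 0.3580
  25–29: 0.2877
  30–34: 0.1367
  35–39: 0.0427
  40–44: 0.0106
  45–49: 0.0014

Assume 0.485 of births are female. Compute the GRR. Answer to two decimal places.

Proportion female at birth = 0.485.
Sum of ASFRs = 0.2670 + 0.3580 + 0.2877 + 0.1367 + 0.0427 + 0.0106 + 0.0014 = 1.1041
TFR = 5 × 1.1041 = 5.5205
GRR = 0.485 × 5.5205 = 2.67744

2.68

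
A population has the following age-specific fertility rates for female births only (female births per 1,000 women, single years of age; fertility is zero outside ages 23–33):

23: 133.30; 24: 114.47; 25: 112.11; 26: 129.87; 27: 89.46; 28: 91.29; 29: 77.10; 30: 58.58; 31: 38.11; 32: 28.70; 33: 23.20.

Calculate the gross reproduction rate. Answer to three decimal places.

Sum of female ASFRs = 133.30 + 114.47 + 112.11 + 129.87 + 89.46 + 91.29 + 77.10 + 58.58 + 38.11 + 28.70 + 23.20 = 896.19
GRR = 896.19 / 1000 = 0.89619

0.896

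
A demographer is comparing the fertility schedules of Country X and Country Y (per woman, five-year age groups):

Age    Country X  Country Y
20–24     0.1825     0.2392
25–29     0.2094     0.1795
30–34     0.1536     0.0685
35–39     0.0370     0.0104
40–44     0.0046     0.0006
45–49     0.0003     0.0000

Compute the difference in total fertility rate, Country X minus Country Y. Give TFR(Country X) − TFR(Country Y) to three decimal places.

Country X:
  Sum of ASFRs = 0.1825 + 0.2094 + 0.1536 + 0.0370 + 0.0046 + 0.0003 = 0.5874
  TFR = 5 × 0.5874 = 2.937
Country Y:
  Sum of ASFRs = 0.2392 + 0.1795 + 0.0685 + 0.0104 + 0.0006 + 0.0000 = 0.4982
  TFR = 5 × 0.4982 = 2.491
Difference = 2.937 − 2.491 = 0.446

0.446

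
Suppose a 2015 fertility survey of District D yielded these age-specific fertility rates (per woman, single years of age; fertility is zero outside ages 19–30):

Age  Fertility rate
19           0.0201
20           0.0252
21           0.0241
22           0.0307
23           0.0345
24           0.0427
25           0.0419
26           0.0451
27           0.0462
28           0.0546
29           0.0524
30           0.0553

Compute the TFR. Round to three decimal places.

0.473

Sum of ASFRs = 0.0201 + 0.0252 + 0.0241 + 0.0307 + 0.0345 + 0.0427 + 0.0419 + 0.0451 + 0.0462 + 0.0546 + 0.0524 + 0.0553 = 0.4728
TFR = 0.4728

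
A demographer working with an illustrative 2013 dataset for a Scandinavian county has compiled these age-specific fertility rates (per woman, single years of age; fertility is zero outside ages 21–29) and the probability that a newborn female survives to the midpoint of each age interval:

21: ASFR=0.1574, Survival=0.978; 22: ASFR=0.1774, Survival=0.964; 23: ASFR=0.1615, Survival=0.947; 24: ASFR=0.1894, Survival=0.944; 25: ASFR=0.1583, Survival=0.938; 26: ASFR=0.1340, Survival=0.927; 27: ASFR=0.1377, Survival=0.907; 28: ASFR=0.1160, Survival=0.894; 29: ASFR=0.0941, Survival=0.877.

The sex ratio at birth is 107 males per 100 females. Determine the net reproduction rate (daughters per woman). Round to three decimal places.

Proportion female at birth = 100 / (100 + 107) = 0.48309.
Survival-weighted fertility by age (1·fₓ·Sₓ):
  21: 1 × 0.1574 × 0.978 = 0.15394
  22: 1 × 0.1774 × 0.964 = 0.17101
  23: 1 × 0.1615 × 0.947 = 0.15294
  24: 1 × 0.1894 × 0.944 = 0.17879
  25: 1 × 0.1583 × 0.938 = 0.14849
  26: 1 × 0.1340 × 0.927 = 0.12422
  27: 1 × 0.1377 × 0.907 = 0.12489
  28: 1 × 0.1160 × 0.894 = 0.10370
  29: 1 × 0.0941 × 0.877 = 0.08253
Sum = 1.24051
NRR = 0.48309 × 1.24051 = 0.59928
An NRR under 1 implies long-run decline under these rates.

0.599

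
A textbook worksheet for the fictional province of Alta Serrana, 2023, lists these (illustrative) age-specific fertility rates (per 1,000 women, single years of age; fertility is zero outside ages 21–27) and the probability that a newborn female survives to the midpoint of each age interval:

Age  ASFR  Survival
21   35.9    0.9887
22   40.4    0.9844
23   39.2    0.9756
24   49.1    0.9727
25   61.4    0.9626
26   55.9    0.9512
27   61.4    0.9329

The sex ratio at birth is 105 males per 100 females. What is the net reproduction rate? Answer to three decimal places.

0.161

Proportion female at birth = 100 / (100 + 105) = 0.48780.
Per-age-group product (1 × ASFR × survival probability):
  21: 1 × 35.9/1000 × 0.9887 = 0.03549
  22: 1 × 40.4/1000 × 0.9844 = 0.03977
  23: 1 × 39.2/1000 × 0.9756 = 0.03824
  24: 1 × 49.1/1000 × 0.9727 = 0.04776
  25: 1 × 61.4/1000 × 0.9626 = 0.05910
  26: 1 × 55.9/1000 × 0.9512 = 0.05317
  27: 1 × 61.4/1000 × 0.9329 = 0.05728
Sum = 0.33081
NRR = 0.48780 × 0.33081 = 0.16137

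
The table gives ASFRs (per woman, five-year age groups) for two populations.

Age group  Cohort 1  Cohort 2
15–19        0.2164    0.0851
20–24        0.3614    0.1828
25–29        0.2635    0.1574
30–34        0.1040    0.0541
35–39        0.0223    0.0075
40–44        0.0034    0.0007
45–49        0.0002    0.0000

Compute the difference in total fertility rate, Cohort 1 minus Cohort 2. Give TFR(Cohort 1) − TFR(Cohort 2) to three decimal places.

2.418

Cohort 1:
  Sum of ASFRs = 0.2164 + 0.3614 + 0.2635 + 0.1040 + 0.0223 + 0.0034 + 0.0002 = 0.9712
  TFR = 5 × 0.9712 = 4.856
Cohort 2:
  Sum of ASFRs = 0.0851 + 0.1828 + 0.1574 + 0.0541 + 0.0075 + 0.0007 + 0.0000 = 0.4876
  TFR = 5 × 0.4876 = 2.438
Difference = 4.856 − 2.438 = 2.418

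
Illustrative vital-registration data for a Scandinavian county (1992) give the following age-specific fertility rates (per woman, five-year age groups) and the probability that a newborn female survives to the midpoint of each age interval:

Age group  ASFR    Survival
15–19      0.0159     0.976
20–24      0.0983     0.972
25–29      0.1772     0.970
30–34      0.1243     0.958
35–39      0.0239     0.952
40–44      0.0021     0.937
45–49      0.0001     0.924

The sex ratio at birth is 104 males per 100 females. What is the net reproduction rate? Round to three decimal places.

Proportion female at birth = 100 / (100 + 104) = 0.49020.
Survival-weighted fertility by age (5·fₓ·Sₓ):
  15–19: 5 × 0.0159 × 0.976 = 0.07759
  20–24: 5 × 0.0983 × 0.972 = 0.47774
  25–29: 5 × 0.1772 × 0.970 = 0.85942
  30–34: 5 × 0.1243 × 0.958 = 0.59540
  35–39: 5 × 0.0239 × 0.952 = 0.11376
  40–44: 5 × 0.0021 × 0.937 = 0.00984
  45–49: 5 × 0.0001 × 0.924 = 0.00046
Sum = 2.13421
NRR = 0.49020 × 2.13421 = 1.04619
An NRR exceeding 1 indicates intrinsic growth under these rates.

1.046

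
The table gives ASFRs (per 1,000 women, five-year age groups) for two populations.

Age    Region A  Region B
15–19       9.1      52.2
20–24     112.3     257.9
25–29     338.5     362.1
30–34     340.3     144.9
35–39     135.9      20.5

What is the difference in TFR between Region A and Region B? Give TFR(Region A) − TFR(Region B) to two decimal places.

Region A:
  Sum of ASFRs = 9.1 + 112.3 + 338.5 + 340.3 + 135.9 = 936.1
  TFR = 5 × 936.1 / 1000 = 4.6805
Region B:
  Sum of ASFRs = 52.2 + 257.9 + 362.1 + 144.9 + 20.5 = 837.6
  TFR = 5 × 837.6 / 1000 = 4.188
Difference = 4.6805 − 4.188 = 0.4925

0.49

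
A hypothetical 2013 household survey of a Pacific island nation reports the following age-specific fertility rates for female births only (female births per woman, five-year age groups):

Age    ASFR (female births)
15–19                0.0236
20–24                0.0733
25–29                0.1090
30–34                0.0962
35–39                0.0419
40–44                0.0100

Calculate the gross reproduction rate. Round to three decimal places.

1.770

Sum of female ASFRs = 0.0236 + 0.0733 + 0.1090 + 0.0962 + 0.0419 + 0.0100 = 0.3540
GRR = 5 × 0.3540 = 1.77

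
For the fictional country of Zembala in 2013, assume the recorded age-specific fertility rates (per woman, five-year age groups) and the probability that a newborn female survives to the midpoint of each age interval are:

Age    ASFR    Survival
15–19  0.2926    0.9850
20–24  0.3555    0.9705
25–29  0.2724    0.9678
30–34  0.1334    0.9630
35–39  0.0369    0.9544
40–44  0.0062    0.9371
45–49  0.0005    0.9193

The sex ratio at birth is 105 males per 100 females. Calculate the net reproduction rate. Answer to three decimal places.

Proportion female at birth = 100 / (100 + 105) = 0.48780.
Weighting each age-specific rate by interval width and survival:
  15–19: 5 × 0.2926 × 0.9850 = 1.44106
  20–24: 5 × 0.3555 × 0.9705 = 1.72506
  25–29: 5 × 0.2724 × 0.9678 = 1.31814
  30–34: 5 × 0.1334 × 0.9630 = 0.64232
  35–39: 5 × 0.0369 × 0.9544 = 0.17609
  40–44: 5 × 0.0062 × 0.9371 = 0.02905
  45–49: 5 × 0.0005 × 0.9193 = 0.00230
Sum = 5.33402
NRR = 0.48780 × 5.33402 = 2.60193
NRR > 1, so each generation more than replaces itself.

2.602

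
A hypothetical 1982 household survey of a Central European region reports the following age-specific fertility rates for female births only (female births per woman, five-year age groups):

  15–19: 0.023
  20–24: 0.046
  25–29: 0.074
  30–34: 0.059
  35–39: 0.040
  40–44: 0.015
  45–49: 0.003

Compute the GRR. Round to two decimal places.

1.30

Sum of female ASFRs = 0.023 + 0.046 + 0.074 + 0.059 + 0.040 + 0.015 + 0.003 = 0.260
GRR = 5 × 0.260 = 1.3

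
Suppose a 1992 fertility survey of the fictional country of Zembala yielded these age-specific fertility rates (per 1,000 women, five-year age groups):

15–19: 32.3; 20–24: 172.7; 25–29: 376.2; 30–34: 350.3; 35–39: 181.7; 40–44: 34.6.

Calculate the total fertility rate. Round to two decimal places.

5.74

Sum of ASFRs = 32.3 + 172.7 + 376.2 + 350.3 + 181.7 + 34.6 = 1147.8
TFR = 5 × 1147.8 / 1000 = 5.739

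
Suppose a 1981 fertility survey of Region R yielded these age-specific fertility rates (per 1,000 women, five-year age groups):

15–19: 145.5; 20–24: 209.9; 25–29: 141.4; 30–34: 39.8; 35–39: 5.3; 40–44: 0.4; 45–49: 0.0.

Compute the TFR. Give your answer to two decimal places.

Sum of ASFRs = 145.5 + 209.9 + 141.4 + 39.8 + 5.3 + 0.4 + 0.0 = 542.3
TFR = 5 × 542.3 / 1000 = 2.7115

2.71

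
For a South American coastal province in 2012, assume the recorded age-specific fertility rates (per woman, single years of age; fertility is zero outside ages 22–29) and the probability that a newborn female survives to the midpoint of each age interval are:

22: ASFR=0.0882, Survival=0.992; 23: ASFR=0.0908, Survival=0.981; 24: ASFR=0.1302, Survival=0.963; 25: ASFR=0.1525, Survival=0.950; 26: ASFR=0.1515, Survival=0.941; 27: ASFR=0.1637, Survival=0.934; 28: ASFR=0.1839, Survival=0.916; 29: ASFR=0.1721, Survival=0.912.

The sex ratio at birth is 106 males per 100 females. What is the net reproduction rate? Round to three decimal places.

0.518

Proportion female at birth = 100 / (100 + 106) = 0.48544.
Each age group contributes 1 × ASFR × survival:
  22: 1 × 0.0882 × 0.992 = 0.08749
  23: 1 × 0.0908 × 0.981 = 0.08907
  24: 1 × 0.1302 × 0.963 = 0.12538
  25: 1 × 0.1525 × 0.950 = 0.14488
  26: 1 × 0.1515 × 0.941 = 0.14256
  27: 1 × 0.1637 × 0.934 = 0.15290
  28: 1 × 0.1839 × 0.916 = 0.16845
  29: 1 × 0.1721 × 0.912 = 0.15696
Sum = 1.06769
NRR = 0.48544 × 1.06769 = 0.51830
With NRR below 1 the population is below replacement fertility.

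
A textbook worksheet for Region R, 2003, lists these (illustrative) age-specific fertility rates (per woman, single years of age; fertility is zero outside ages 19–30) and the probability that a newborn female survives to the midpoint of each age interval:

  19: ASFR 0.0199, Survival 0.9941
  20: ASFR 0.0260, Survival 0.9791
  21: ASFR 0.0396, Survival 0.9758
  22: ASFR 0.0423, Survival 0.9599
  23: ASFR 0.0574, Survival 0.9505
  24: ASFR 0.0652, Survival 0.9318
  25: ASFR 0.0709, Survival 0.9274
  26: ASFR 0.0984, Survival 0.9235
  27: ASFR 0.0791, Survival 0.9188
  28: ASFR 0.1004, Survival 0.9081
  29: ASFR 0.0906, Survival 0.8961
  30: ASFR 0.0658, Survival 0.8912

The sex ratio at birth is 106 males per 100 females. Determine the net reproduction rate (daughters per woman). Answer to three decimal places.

Proportion female at birth = 100 / (100 + 106) = 0.48544.
Per-age-group product (1 × ASFR × survival probability):
  19: 1 × 0.0199 × 0.9941 = 0.01978
  20: 1 × 0.0260 × 0.9791 = 0.02546
  21: 1 × 0.0396 × 0.9758 = 0.03864
  22: 1 × 0.0423 × 0.9599 = 0.04060
  23: 1 × 0.0574 × 0.9505 = 0.05456
  24: 1 × 0.0652 × 0.9318 = 0.06075
  25: 1 × 0.0709 × 0.9274 = 0.06575
  26: 1 × 0.0984 × 0.9235 = 0.09087
  27: 1 × 0.0791 × 0.9188 = 0.07268
  28: 1 × 0.1004 × 0.9081 = 0.09117
  29: 1 × 0.0906 × 0.8961 = 0.08119
  30: 1 × 0.0658 × 0.8912 = 0.05864
Sum = 0.70009
NRR = 0.48544 × 0.70009 = 0.33985

0.340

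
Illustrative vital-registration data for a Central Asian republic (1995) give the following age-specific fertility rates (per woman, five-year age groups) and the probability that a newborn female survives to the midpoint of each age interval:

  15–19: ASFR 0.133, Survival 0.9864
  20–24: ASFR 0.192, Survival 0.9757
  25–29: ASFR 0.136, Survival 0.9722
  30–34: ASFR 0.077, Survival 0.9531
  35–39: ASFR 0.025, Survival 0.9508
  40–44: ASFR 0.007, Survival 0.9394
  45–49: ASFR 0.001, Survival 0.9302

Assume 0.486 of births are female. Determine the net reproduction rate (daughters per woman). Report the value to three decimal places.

Proportion female at birth = 0.486.
Each age group contributes 5 × ASFR × survival:
  15–19: 5 × 0.133 × 0.9864 = 0.65596
  20–24: 5 × 0.192 × 0.9757 = 0.93667
  25–29: 5 × 0.136 × 0.9722 = 0.66110
  30–34: 5 × 0.077 × 0.9531 = 0.36694
  35–39: 5 × 0.025 × 0.9508 = 0.11885
  40–44: 5 × 0.007 × 0.9394 = 0.03288
  45–49: 5 × 0.001 × 0.9302 = 0.00465
Sum = 2.77705
NRR = 0.486 × 2.77705 = 1.34965

1.350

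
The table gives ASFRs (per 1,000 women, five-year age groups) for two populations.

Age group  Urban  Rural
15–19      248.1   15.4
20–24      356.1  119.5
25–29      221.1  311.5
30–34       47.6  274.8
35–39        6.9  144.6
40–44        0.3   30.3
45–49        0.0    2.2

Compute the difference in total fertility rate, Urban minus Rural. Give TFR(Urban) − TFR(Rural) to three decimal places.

-0.091

Urban:
  Sum of ASFRs = 248.1 + 356.1 + 221.1 + 47.6 + 6.9 + 0.3 + 0.0 = 880.1
  TFR = 5 × 880.1 / 1000 = 4.4005
Rural:
  Sum of ASFRs = 15.4 + 119.5 + 311.5 + 274.8 + 144.6 + 30.3 + 2.2 = 898.3
  TFR = 5 × 898.3 / 1000 = 4.4915
Difference = 4.4005 − 4.4915 = -0.091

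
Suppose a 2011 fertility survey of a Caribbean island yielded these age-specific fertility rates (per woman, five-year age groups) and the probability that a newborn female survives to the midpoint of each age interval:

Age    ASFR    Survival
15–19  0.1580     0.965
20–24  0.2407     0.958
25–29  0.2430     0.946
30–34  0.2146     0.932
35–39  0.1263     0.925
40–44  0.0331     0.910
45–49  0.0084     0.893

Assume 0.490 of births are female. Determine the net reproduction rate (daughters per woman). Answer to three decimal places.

2.370

Proportion female at birth = 0.490.
Per-age-group product (5 × ASFR × survival probability):
  15–19: 5 × 0.1580 × 0.965 = 0.76235
  20–24: 5 × 0.2407 × 0.958 = 1.15295
  25–29: 5 × 0.2430 × 0.946 = 1.14939
  30–34: 5 × 0.2146 × 0.932 = 1.00004
  35–39: 5 × 0.1263 × 0.925 = 0.58414
  40–44: 5 × 0.0331 × 0.910 = 0.15061
  45–49: 5 × 0.0084 × 0.893 = 0.03751
Sum = 4.83699
NRR = 0.490 × 4.83699 = 2.37013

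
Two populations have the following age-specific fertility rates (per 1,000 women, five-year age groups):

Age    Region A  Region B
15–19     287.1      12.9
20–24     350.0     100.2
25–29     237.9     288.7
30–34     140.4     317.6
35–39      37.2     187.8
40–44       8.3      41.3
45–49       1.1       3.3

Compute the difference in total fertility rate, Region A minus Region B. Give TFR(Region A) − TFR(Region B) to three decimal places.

Region A:
  Sum of ASFRs = 287.1 + 350.0 + 237.9 + 140.4 + 37.2 + 8.3 + 1.1 = 1062.0
  TFR = 5 × 1062.0 / 1000 = 5.31
Region B:
  Sum of ASFRs = 12.9 + 100.2 + 288.7 + 317.6 + 187.8 + 41.3 + 3.3 = 951.8
  TFR = 5 × 951.8 / 1000 = 4.759
Difference = 5.31 − 4.759 = 0.551

0.551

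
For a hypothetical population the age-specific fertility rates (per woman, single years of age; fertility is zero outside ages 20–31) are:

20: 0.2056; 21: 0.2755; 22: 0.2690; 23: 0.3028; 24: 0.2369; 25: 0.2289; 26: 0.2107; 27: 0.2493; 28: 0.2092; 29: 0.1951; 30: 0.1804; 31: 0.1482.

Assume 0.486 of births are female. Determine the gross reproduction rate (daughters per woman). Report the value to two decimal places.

1.32

Proportion female at birth = 0.486.
Sum of ASFRs = 0.2056 + 0.2755 + 0.2690 + 0.3028 + 0.2369 + 0.2289 + 0.2107 + 0.2493 + 0.2092 + 0.1951 + 0.1804 + 0.1482 = 2.7116
TFR = 2.7116
GRR = 0.486 × 2.7116 = 1.31784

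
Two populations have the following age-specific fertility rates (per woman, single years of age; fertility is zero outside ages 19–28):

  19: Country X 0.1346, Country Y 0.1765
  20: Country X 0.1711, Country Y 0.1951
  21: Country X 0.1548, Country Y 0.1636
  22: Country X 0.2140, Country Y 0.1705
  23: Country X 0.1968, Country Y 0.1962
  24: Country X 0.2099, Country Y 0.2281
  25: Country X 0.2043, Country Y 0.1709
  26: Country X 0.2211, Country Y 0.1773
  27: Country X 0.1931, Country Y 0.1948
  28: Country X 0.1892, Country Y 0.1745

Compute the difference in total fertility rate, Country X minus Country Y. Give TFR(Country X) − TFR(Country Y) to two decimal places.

0.04

Country X:
  Sum of ASFRs = 0.1346 + 0.1711 + 0.1548 + 0.2140 + 0.1968 + 0.2099 + 0.2043 + 0.2211 + 0.1931 + 0.1892 = 1.8889
  TFR = 1.8889
Country Y:
  Sum of ASFRs = 0.1765 + 0.1951 + 0.1636 + 0.1705 + 0.1962 + 0.2281 + 0.1709 + 0.1773 + 0.1948 + 0.1745 = 1.8475
  TFR = 1.8475
Difference = 1.8889 − 1.8475 = 0.0414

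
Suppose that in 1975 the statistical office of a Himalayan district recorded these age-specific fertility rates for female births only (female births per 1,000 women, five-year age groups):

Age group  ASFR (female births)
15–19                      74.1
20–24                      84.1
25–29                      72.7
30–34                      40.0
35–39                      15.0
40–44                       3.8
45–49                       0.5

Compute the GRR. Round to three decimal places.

Sum of female ASFRs = 74.1 + 84.1 + 72.7 + 40.0 + 15.0 + 3.8 + 0.5 = 290.2
GRR = 5 × 290.2 / 1000 = 1.451

1.451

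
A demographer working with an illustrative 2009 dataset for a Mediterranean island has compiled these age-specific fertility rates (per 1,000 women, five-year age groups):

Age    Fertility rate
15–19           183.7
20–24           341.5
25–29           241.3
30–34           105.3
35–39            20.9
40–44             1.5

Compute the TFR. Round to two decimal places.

Sum of ASFRs = 183.7 + 341.5 + 241.3 + 105.3 + 20.9 + 1.5 = 894.2
TFR = 5 × 894.2 / 1000 = 4.471

4.47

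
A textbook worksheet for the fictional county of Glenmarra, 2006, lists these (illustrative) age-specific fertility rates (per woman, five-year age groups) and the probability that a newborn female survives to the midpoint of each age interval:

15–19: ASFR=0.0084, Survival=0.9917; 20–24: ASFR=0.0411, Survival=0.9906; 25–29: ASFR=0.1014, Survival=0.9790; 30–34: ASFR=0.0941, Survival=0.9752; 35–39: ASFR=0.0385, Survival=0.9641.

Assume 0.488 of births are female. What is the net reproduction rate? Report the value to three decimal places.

0.676

Proportion female at birth = 0.488.
Weighting each age-specific rate by interval width and survival:
  15–19: 5 × 0.0084 × 0.9917 = 0.04165
  20–24: 5 × 0.0411 × 0.9906 = 0.20357
  25–29: 5 × 0.1014 × 0.9790 = 0.49635
  30–34: 5 × 0.0941 × 0.9752 = 0.45883
  35–39: 5 × 0.0385 × 0.9641 = 0.18559
Sum = 1.38599
NRR = 0.488 × 1.38599 = 0.67636
NRR < 1, so the cohort does not fully replace itself.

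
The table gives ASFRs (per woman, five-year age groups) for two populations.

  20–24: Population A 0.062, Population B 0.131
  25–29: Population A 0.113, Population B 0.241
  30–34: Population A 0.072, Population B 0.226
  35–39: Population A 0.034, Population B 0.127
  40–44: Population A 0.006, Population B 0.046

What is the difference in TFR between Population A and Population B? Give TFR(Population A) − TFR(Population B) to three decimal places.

Population A:
  Sum of ASFRs = 0.062 + 0.113 + 0.072 + 0.034 + 0.006 = 0.287
  TFR = 5 × 0.287 = 1.435
Population B:
  Sum of ASFRs = 0.131 + 0.241 + 0.226 + 0.127 + 0.046 = 0.771
  TFR = 5 × 0.771 = 3.855
Difference = 1.435 − 3.855 = -2.42

-2.420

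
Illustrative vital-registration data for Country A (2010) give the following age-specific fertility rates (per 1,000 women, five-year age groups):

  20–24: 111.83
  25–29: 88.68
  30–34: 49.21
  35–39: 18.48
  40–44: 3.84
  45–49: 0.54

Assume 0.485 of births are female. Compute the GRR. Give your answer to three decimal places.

0.661

Proportion female at birth = 0.485.
Sum of ASFRs = 111.83 + 88.68 + 49.21 + 18.48 + 3.84 + 0.54 = 272.58
TFR = 5 × 272.58 / 1000 = 1.3629
GRR = 0.485 × 1.3629 = 0.66101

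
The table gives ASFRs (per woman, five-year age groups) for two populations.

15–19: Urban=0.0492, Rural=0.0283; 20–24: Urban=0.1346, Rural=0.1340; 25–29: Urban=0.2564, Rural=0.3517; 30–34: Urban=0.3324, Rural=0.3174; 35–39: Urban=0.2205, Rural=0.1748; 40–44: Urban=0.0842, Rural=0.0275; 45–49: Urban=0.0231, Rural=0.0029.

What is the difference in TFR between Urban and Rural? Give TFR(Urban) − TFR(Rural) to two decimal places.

0.32

Urban:
  Sum of ASFRs = 0.0492 + 0.1346 + 0.2564 + 0.3324 + 0.2205 + 0.0842 + 0.0231 = 1.1004
  TFR = 5 × 1.1004 = 5.502
Rural:
  Sum of ASFRs = 0.0283 + 0.1340 + 0.3517 + 0.3174 + 0.1748 + 0.0275 + 0.0029 = 1.0366
  TFR = 5 × 1.0366 = 5.183
Difference = 5.502 − 5.183 = 0.319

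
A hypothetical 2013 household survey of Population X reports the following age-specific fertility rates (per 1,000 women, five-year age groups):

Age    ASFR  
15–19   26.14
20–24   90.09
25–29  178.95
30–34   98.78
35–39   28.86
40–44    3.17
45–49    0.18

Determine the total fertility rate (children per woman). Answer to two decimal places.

2.13

Sum of ASFRs = 26.14 + 90.09 + 178.95 + 98.78 + 28.86 + 3.17 + 0.18 = 426.17
TFR = 5 × 426.17 / 1000 = 2.13085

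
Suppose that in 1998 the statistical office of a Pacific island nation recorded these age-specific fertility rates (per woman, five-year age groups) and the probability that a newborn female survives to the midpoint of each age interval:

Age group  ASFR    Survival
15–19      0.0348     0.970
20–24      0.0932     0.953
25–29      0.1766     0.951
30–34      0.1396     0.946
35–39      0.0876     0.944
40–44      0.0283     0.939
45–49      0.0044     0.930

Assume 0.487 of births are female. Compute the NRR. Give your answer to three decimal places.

1.305

Proportion female at birth = 0.487.
Survival-weighted fertility by age (5·fₓ·Sₓ):
  15–19: 5 × 0.0348 × 0.970 = 0.16878
  20–24: 5 × 0.0932 × 0.953 = 0.44410
  25–29: 5 × 0.1766 × 0.951 = 0.83973
  30–34: 5 × 0.1396 × 0.946 = 0.66031
  35–39: 5 × 0.0876 × 0.944 = 0.41347
  40–44: 5 × 0.0283 × 0.939 = 0.13287
  45–49: 5 × 0.0044 × 0.930 = 0.02046
Sum = 2.67972
NRR = 0.487 × 2.67972 = 1.30502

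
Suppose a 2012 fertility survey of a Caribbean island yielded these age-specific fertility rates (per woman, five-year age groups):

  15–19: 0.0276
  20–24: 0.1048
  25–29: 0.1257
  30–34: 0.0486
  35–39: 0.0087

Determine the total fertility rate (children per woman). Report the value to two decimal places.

Sum of ASFRs = 0.0276 + 0.1048 + 0.1257 + 0.0486 + 0.0087 = 0.3154
TFR = 5 × 0.3154 = 1.577

1.58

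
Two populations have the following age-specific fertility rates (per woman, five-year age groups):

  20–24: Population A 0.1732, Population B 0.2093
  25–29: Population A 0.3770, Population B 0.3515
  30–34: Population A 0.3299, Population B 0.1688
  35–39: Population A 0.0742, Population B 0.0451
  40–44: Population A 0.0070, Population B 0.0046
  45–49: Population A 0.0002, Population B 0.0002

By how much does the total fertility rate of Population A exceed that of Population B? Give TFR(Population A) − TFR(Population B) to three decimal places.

Population A:
  Sum of ASFRs = 0.1732 + 0.3770 + 0.3299 + 0.0742 + 0.0070 + 0.0002 = 0.9615
  TFR = 5 × 0.9615 = 4.8075
Population B:
  Sum of ASFRs = 0.2093 + 0.3515 + 0.1688 + 0.0451 + 0.0046 + 0.0002 = 0.7795
  TFR = 5 × 0.7795 = 3.8975
Difference = 4.8075 − 3.8975 = 0.91

0.910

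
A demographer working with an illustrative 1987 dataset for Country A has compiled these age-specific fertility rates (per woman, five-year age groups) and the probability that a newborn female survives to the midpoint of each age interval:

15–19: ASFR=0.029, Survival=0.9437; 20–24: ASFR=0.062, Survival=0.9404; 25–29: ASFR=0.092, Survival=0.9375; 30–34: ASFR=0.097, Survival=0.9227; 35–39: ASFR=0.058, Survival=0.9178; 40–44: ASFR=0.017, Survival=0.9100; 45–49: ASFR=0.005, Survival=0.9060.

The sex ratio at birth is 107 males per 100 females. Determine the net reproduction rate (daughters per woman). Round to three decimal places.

Proportion female at birth = 100 / (100 + 107) = 0.48309.
Each age group contributes 5 × ASFR × survival:
  15–19: 5 × 0.029 × 0.9437 = 0.13684
  20–24: 5 × 0.062 × 0.9404 = 0.29152
  25–29: 5 × 0.092 × 0.9375 = 0.43125
  30–34: 5 × 0.097 × 0.9227 = 0.44751
  35–39: 5 × 0.058 × 0.9178 = 0.26616
  40–44: 5 × 0.017 × 0.9100 = 0.07735
  45–49: 5 × 0.005 × 0.9060 = 0.02265
Sum = 1.67328
NRR = 0.48309 × 1.67328 = 0.80834
NRR < 1, so the cohort does not fully replace itself.

0.808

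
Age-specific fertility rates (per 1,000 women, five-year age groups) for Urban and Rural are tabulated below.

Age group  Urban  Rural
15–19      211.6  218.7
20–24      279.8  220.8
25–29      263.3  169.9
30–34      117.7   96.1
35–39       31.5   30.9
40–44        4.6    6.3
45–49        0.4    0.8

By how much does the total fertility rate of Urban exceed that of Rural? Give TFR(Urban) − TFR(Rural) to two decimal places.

Urban:
  Sum of ASFRs = 211.6 + 279.8 + 263.3 + 117.7 + 31.5 + 4.6 + 0.4 = 908.9
  TFR = 5 × 908.9 / 1000 = 4.5445
Rural:
  Sum of ASFRs = 218.7 + 220.8 + 169.9 + 96.1 + 30.9 + 6.3 + 0.8 = 743.5
  TFR = 5 × 743.5 / 1000 = 3.7175
Difference = 4.5445 − 3.7175 = 0.827

0.83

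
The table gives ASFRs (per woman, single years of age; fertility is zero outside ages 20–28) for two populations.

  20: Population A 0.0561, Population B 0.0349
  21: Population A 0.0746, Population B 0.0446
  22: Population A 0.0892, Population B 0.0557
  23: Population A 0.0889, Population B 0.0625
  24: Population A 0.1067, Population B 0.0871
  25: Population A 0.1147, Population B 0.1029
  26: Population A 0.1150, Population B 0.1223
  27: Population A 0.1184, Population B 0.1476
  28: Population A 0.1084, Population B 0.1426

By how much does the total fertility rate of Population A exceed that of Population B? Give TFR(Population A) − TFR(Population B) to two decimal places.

Population A:
  Sum of ASFRs = 0.0561 + 0.0746 + 0.0892 + 0.0889 + 0.1067 + 0.1147 + 0.1150 + 0.1184 + 0.1084 = 0.8720
  TFR = 0.872
Population B:
  Sum of ASFRs = 0.0349 + 0.0446 + 0.0557 + 0.0625 + 0.0871 + 0.1029 + 0.1223 + 0.1476 + 0.1426 = 0.8002
  TFR = 0.8002
Difference = 0.872 − 0.8002 = 0.0718

0.07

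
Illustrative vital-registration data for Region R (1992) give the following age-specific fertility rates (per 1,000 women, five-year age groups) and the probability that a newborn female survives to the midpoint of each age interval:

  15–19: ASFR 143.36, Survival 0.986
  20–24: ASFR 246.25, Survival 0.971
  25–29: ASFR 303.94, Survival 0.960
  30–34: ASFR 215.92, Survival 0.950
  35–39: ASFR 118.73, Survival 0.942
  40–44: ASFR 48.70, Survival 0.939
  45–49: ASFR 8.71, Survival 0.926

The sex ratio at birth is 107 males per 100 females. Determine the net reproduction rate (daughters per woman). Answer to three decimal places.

2.519

Proportion female at birth = 100 / (100 + 107) = 0.48309.
Per-age-group product (5 × ASFR × survival probability):
  15–19: 5 × 143.36/1000 × 0.986 = 0.70676
  20–24: 5 × 246.25/1000 × 0.971 = 1.19554
  25–29: 5 × 303.94/1000 × 0.960 = 1.45891
  30–34: 5 × 215.92/1000 × 0.950 = 1.02562
  35–39: 5 × 118.73/1000 × 0.942 = 0.55922
  40–44: 5 × 48.70/1000 × 0.939 = 0.22865
  45–49: 5 × 8.71/1000 × 0.926 = 0.04033
Sum = 5.21503
NRR = 0.48309 × 5.21503 = 2.51933
With NRR above 1 the population is above replacement fertility.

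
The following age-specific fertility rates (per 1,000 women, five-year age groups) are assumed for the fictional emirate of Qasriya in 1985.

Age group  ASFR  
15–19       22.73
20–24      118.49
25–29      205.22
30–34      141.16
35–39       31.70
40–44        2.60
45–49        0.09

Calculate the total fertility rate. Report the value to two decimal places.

2.61

Sum of ASFRs = 22.73 + 118.49 + 205.22 + 141.16 + 31.70 + 2.60 + 0.09 = 521.99
TFR = 5 × 521.99 / 1000 = 2.60995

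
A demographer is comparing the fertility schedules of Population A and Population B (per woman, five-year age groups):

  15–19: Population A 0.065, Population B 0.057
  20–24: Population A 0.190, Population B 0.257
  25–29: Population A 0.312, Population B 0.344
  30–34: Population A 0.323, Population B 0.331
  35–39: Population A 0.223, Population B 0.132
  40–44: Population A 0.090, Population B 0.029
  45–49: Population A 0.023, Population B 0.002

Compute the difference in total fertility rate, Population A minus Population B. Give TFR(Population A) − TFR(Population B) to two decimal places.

0.37

Population A:
  Sum of ASFRs = 0.065 + 0.190 + 0.312 + 0.323 + 0.223 + 0.090 + 0.023 = 1.226
  TFR = 5 × 1.226 = 6.13
Population B:
  Sum of ASFRs = 0.057 + 0.257 + 0.344 + 0.331 + 0.132 + 0.029 + 0.002 = 1.152
  TFR = 5 × 1.152 = 5.76
Difference = 6.13 − 5.76 = 0.37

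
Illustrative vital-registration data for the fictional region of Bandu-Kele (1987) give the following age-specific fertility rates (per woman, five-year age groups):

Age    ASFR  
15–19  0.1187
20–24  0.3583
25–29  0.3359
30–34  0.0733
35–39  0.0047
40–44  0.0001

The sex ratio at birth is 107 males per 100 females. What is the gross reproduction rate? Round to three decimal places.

2.152

Proportion female at birth = 100 / (100 + 107) = 0.48309.
Sum of ASFRs = 0.1187 + 0.3583 + 0.3359 + 0.0733 + 0.0047 + 0.0001 = 0.8910
TFR = 5 × 0.8910 = 4.455
GRR = 0.48309 × 4.455 = 2.15217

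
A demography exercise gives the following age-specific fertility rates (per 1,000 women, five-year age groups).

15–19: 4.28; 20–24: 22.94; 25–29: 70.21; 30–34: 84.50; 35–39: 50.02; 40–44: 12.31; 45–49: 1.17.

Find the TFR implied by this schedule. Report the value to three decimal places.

1.227

Sum of ASFRs = 4.28 + 22.94 + 70.21 + 84.50 + 50.02 + 12.31 + 1.17 = 245.43
TFR = 5 × 245.43 / 1000 = 1.22715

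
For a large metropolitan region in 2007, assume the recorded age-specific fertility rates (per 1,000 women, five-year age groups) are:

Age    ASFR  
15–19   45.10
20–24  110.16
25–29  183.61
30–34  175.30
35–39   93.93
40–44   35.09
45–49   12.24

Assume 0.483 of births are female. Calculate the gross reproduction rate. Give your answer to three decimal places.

Proportion female at birth = 0.483.
Sum of ASFRs = 45.10 + 110.16 + 183.61 + 175.30 + 93.93 + 35.09 + 12.24 = 655.43
TFR = 5 × 655.43 / 1000 = 3.27715
GRR = 0.483 × 3.27715 = 1.58286

1.583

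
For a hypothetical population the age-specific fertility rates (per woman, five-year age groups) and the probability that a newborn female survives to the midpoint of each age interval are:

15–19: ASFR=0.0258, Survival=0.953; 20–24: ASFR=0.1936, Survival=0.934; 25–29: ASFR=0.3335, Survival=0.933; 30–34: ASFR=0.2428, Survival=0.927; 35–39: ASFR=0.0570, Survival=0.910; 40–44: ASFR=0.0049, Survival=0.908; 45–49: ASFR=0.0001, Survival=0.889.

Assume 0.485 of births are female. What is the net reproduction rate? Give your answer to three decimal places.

Proportion female at birth = 0.485.
Weighting each age-specific rate by interval width and survival:
  15–19: 5 × 0.0258 × 0.953 = 0.12294
  20–24: 5 × 0.1936 × 0.934 = 0.90411
  25–29: 5 × 0.3335 × 0.933 = 1.55578
  30–34: 5 × 0.2428 × 0.927 = 1.12538
  35–39: 5 × 0.0570 × 0.910 = 0.25935
  40–44: 5 × 0.0049 × 0.908 = 0.02225
  45–49: 5 × 0.0001 × 0.889 = 0.00044
Sum = 3.99025
NRR = 0.485 × 3.99025 = 1.93527

1.935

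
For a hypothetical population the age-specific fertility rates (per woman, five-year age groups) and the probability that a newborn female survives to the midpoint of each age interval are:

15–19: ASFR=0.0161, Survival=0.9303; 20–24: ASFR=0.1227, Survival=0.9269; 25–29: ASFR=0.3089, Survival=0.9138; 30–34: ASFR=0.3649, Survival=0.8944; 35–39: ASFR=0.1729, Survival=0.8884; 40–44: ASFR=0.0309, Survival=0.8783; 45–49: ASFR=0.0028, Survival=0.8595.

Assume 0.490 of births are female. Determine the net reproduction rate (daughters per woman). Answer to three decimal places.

Proportion female at birth = 0.490.
Each age group contributes 5 × ASFR × survival:
  15–19: 5 × 0.0161 × 0.9303 = 0.07489
  20–24: 5 × 0.1227 × 0.9269 = 0.56865
  25–29: 5 × 0.3089 × 0.9138 = 1.41136
  30–34: 5 × 0.3649 × 0.8944 = 1.63183
  35–39: 5 × 0.1729 × 0.8884 = 0.76802
  40–44: 5 × 0.0309 × 0.8783 = 0.13570
  45–49: 5 × 0.0028 × 0.8595 = 0.01203
Sum = 4.60248
NRR = 0.490 × 4.60248 = 2.25522

2.255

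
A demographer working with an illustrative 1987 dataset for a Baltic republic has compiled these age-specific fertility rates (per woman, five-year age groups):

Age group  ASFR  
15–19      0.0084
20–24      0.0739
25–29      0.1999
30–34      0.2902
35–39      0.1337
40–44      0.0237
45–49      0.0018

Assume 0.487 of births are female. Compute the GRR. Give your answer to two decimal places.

Proportion female at birth = 0.487.
Sum of ASFRs = 0.0084 + 0.0739 + 0.1999 + 0.2902 + 0.1337 + 0.0237 + 0.0018 = 0.7316
TFR = 5 × 0.7316 = 3.658
GRR = 0.487 × 3.658 = 1.78145

1.78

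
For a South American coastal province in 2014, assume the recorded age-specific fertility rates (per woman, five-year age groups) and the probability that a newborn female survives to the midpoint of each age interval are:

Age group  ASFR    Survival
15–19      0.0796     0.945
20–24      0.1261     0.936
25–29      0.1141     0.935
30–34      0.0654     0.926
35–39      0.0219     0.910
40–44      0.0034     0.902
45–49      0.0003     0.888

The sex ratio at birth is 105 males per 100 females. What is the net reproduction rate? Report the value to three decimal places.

0.936

Proportion female at birth = 100 / (100 + 105) = 0.48780.
Each age group contributes 5 × ASFR × survival:
  15–19: 5 × 0.0796 × 0.945 = 0.37611
  20–24: 5 × 0.1261 × 0.936 = 0.59015
  25–29: 5 × 0.1141 × 0.935 = 0.53342
  30–34: 5 × 0.0654 × 0.926 = 0.30280
  35–39: 5 × 0.0219 × 0.910 = 0.09965
  40–44: 5 × 0.0034 × 0.902 = 0.01533
  45–49: 5 × 0.0003 × 0.888 = 0.00133
Sum = 1.91879
NRR = 0.48780 × 1.91879 = 0.93599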